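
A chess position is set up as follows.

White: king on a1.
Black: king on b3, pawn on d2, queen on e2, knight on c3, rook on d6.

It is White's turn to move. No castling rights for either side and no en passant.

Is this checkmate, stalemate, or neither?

White to move; white king on a1.
In check: no.
King squares — b1: attacked by Nc3; a2: attacked by Kb3; b2: attacked by Kb3.
Legal moves for White: none.
Not in check and no legal moves → stalemate.

stalemate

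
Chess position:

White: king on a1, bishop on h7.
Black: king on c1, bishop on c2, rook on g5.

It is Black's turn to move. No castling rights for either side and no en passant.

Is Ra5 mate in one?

After Ra5: white king on a1; in check: yes, from the black rook on a5.
King squares — b1: attacked by Kc1; a2: attacked by Ra5; b2: attacked by Kc1.
White has no legal moves → checkmate.

yes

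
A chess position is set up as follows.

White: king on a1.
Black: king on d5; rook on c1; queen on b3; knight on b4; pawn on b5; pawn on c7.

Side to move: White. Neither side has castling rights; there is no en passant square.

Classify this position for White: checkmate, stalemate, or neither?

White to move; white king on a1.
In check: yes, from the black rook on c1.
King squares — b1: attacked by Rc1; a2: attacked by Qb3; b2: attacked by Qb3.
Legal moves for White: none.
In check with no legal moves → checkmate.

checkmate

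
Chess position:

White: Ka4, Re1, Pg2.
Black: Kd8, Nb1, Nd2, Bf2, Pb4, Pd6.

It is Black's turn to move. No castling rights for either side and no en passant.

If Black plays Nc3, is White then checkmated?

no

After Nc3: white king on a4; in check: yes, from the black knight on c3.
White has 2 legal replies: Ka5, Kxb4.
In check but a legal move exists → not checkmate.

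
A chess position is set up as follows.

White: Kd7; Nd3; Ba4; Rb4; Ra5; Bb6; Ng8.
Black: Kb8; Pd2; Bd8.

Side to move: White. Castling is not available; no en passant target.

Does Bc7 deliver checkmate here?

After Bc7: black king on b8; in check: yes, from the white rook on b4 and the white bishop on c7.
King squares — a7: attacked by Ra5; b7: attacked by Rb4; c7: attacked by Kd7; a8: attacked by Ra5; c8: attacked by Kd7.
Black has no legal moves → checkmate.

yes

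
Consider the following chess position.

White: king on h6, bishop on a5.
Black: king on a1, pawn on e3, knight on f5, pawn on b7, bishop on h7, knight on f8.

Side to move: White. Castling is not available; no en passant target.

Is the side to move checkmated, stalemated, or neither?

White to move; white king on h6.
In check: yes, from the black knight on f5.
Legal moves for White: Kh5, Kg5.
White is in check but has 2 legal moves → neither.

neither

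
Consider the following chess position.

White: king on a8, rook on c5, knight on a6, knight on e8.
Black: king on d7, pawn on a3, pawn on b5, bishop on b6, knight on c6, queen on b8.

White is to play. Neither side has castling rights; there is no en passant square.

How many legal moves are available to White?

White to move; king on a8.
In check: yes, from the black queen on b8.
Legal moves: Nxb8+.
Count: 1.

1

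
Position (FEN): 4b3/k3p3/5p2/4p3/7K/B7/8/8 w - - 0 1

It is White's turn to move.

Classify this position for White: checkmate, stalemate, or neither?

neither

White to move; white king on h4.
In check: no.
Legal moves for White: Kg4, Kh3, Kg3, Bxe7, Bd6, Bc5+, Bb4, Bb2, Bc1.
White has 9 legal moves and is not in check → neither.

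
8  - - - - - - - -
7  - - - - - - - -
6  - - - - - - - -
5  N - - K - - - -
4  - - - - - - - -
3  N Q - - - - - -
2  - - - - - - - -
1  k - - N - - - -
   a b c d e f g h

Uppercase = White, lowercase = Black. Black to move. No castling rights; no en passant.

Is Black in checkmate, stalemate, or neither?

Black to move; black king on a1.
In check: no.
King squares — b1: attacked by Na3; a2: attacked by Qb3; b2: attacked by Nd1.
Legal moves for Black: none.
Not in check and no legal moves → stalemate.

stalemate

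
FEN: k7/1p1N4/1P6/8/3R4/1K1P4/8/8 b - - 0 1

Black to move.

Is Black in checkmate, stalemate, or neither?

stalemate

Black to move; black king on a8.
In check: no.
King squares — a7: attacked by Pb6; b7: own pawn; b8: attacked by Nd7.
Legal moves for Black: none.
Not in check and no legal moves → stalemate.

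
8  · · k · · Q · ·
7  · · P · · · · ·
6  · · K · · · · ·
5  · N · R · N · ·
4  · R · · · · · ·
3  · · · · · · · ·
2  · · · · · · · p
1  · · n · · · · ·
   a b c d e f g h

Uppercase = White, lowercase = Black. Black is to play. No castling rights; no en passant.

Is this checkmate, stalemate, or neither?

Black to move; black king on c8.
In check: yes, from the white queen on f8.
King squares — b7: attacked by Kc6; c7: attacked by Nb5; d7: attacked by Rd5; b8: attacked by Pc7; d8: attacked by Rd5.
Legal moves for Black: none.
In check with no legal moves → checkmate.

checkmate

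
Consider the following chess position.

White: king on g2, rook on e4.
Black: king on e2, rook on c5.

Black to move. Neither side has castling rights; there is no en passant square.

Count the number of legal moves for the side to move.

Black to move; king on e2.
In check: yes, from the white rook on e4.
Legal moves: Kd3, Kd2, Kd1.
Count: 3.

3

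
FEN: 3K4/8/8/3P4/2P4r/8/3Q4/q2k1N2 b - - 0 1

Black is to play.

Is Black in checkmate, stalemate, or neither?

Black to move; black king on d1.
In check: yes, from the white queen on d2.
King squares — c1: attacked by Qd2; e1: attacked by Qd2; c2: attacked by Qd2; d2: attacked by Nf1; e2: attacked by Qd2.
Legal moves for Black: none.
In check with no legal moves → checkmate.

checkmate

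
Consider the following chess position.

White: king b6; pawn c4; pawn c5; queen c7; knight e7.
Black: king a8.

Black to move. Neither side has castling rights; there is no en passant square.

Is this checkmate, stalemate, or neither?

Black to move; black king on a8.
In check: no.
King squares — a7: attacked by Kb6; b7: attacked by Kb6; b8: attacked by Qc7.
Legal moves for Black: none.
Not in check and no legal moves → stalemate.

stalemate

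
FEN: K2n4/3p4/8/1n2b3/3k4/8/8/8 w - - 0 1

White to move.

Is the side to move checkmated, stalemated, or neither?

stalemate

White to move; white king on a8.
In check: no.
King squares — a7: attacked by Nb5; b7: attacked by Nd8; b8: attacked by Be5.
Legal moves for White: none.
Not in check and no legal moves → stalemate.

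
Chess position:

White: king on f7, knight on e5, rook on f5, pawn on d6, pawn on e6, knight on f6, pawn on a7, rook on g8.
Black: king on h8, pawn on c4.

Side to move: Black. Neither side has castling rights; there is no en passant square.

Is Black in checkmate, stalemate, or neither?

Black to move; black king on h8.
In check: yes, from the white rook on g8.
King squares — g7: attacked by Kf7; h7: attacked by Nf6; g8: attacked by Nf6.
Legal moves for Black: none.
In check with no legal moves → checkmate.

checkmate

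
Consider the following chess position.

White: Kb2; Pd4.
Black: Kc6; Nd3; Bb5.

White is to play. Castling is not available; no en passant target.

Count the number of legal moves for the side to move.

White to move; king on b2.
In check: yes, from the black knight on d3.
Legal moves: Kc3, Kb3, Ka3, Kc2, Ka2, Kb1, Ka1.
Count: 7.

7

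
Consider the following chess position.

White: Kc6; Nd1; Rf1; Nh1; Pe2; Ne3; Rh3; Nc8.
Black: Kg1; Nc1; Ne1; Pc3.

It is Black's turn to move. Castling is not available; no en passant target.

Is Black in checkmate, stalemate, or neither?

Black to move; black king on g1.
In check: yes, from the white rook on f1.
King squares — f1: attacked by Ne3; h1: attacked by Rf1; f2: attacked by Nd1; g2: attacked by Ne3; h2: attacked by Rh3.
Legal moves for Black: none.
In check with no legal moves → checkmate.

checkmate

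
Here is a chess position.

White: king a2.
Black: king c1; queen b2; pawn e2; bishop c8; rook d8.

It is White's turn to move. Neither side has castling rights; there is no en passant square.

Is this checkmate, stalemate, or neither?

checkmate

White to move; white king on a2.
In check: yes, from the black queen on b2.
King squares — a1: attacked by Qb2; b1: attacked by Kc1; b2: attacked by Kc1; a3: attacked by Qb2; b3: attacked by Qb2.
Legal moves for White: none.
In check with no legal moves → checkmate.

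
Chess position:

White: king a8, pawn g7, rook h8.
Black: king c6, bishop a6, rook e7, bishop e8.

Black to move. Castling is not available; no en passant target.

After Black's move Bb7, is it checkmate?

After Bb7: white king on a8; in check: yes, from the black bishop on b7.
White has 2 legal replies: Kb8, Ka7.
In check but a legal move exists → not checkmate.

no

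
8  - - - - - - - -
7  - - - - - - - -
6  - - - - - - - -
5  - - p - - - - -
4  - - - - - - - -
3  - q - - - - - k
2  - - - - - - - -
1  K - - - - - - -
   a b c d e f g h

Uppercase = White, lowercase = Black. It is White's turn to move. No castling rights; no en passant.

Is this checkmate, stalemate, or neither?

White to move; white king on a1.
In check: no.
King squares — b1: attacked by Qb3; a2: attacked by Qb3; b2: attacked by Qb3.
Legal moves for White: none.
Not in check and no legal moves → stalemate.

stalemate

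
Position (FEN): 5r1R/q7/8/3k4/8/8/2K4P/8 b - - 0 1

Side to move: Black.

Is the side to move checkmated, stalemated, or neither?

Black to move; black king on d5.
In check: no.
Legal moves for Black include: Rxh8, Rg8, Re8, Rd8, Rc8+, Rb8, Ra8, Rf7, Rf6, Rf5, Rf4, Rf3, Rf2+, Rf1, Qb8, Qa8, Qh7+, Qg7, ... (list truncated; more exist).
Black has legal moves and is not in check → neither.

neither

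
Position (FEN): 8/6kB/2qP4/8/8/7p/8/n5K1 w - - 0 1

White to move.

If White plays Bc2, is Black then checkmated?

no

After Bc2: black king on g7; in check: no.
Black is not in check, so this cannot be checkmate.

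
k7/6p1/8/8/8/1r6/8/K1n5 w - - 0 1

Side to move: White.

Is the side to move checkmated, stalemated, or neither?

stalemate

White to move; white king on a1.
In check: no.
King squares — b1: attacked by Rb3; a2: attacked by Nc1; b2: attacked by Rb3.
Legal moves for White: none.
Not in check and no legal moves → stalemate.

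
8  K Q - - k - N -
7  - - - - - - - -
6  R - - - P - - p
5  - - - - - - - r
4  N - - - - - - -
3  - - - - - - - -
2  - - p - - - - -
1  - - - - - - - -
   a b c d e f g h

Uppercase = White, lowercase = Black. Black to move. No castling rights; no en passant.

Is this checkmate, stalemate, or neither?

Black to move; black king on e8.
In check: yes, from the white queen on b8.
King squares — d7: attacked by Pe6; e7: attacked by Ng8; f7: attacked by Pe6; d8: attacked by Qb8; f8: attacked by Qb8.
Legal moves for Black: none.
In check with no legal moves → checkmate.

checkmate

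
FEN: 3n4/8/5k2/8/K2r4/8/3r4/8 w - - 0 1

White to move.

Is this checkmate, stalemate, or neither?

neither

White to move; white king on a4.
In check: yes, from the black rook on d4.
King squares — a3: available; b3: available; b4: attacked by Rd4; a5: available; b5: available.
Legal moves for White: Kb5, Ka5, Kb3, Ka3.
White is in check but has 4 legal moves → neither.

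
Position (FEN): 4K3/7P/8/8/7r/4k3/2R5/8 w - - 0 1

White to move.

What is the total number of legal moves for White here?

White to move; king on e8.
In check: no.
Legal moves: Kf8, Kd8, Kf7, Ke7, Kd7, Rc8, Rc7, Rc6, Rc5, Rc4, Rc3+, Rh2, Rg2, Rf2, Re2+, Rd2, Rb2, Ra2, Rc1, h8=Q, h8=R, h8=B, h8=N.
Count: 23.

23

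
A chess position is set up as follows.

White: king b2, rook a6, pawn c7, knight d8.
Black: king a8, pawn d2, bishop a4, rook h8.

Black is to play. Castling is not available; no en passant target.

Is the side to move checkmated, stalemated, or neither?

Black to move; black king on a8.
In check: yes, from the white rook on a6.
King squares — a7: attacked by Ra6; b7: attacked by Nd8; b8: attacked by Pc7.
Legal moves for Black: none.
In check with no legal moves → checkmate.

checkmate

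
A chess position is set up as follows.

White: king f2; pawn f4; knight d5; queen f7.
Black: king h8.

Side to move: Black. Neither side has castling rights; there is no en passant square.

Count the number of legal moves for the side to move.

0

Black to move; king on h8.
In check: no.
Legal moves: none.
Count: 0.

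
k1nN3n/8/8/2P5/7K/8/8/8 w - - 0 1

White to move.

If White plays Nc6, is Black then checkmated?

After Nc6: black king on a8; in check: no.
Black is not in check, so this cannot be checkmate.

no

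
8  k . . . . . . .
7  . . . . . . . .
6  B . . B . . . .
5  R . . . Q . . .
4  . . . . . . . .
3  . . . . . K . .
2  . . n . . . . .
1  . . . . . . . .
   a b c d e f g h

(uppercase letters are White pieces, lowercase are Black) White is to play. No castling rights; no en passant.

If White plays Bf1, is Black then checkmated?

no

After Bf1: black king on a8; in check: yes, from the white rook on a5.
Black has 1 legal reply: Kb7.
In check but a legal move exists → not checkmate.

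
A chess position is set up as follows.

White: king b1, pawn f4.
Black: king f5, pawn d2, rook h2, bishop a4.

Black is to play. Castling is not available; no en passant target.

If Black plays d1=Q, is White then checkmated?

yes

After d1=Q: white king on b1; in check: yes, from the black queen on d1.
King squares — a1: attacked by Qd1; c1: attacked by Qd1; a2: attacked by Rh2; b2: attacked by Rh2; c2: attacked by Qd1.
White has no legal moves → checkmate.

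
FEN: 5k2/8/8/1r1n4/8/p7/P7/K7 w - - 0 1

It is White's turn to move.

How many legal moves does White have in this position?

0

White to move; king on a1.
In check: no.
Legal moves: none.
Count: 0.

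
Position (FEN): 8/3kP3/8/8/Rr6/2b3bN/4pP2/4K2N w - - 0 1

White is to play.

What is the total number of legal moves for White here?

1

White to move; king on e1.
In check: yes, from the black bishop on c3.
Legal moves: Kxe2.
Count: 1.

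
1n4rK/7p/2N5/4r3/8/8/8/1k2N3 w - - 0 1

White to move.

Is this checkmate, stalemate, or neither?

neither

White to move; white king on h8.
In check: yes, from the black rook on g8.
King squares — g7: attacked by Rg8; h7: available; g8: available.
Legal moves for White: Kxg8, Kxh7.
White is in check but has 2 legal moves → neither.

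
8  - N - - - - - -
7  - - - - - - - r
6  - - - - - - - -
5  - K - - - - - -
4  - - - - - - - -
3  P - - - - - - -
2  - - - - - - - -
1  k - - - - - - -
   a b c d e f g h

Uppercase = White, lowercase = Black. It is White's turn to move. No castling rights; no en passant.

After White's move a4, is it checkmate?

no

After a4: black king on a1; in check: no.
Black is not in check, so this cannot be checkmate.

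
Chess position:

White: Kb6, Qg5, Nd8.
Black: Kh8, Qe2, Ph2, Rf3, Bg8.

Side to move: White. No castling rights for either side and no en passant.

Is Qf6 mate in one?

After Qf6: black king on h8; in check: yes, from the white queen on f6.
Black has 2 legal replies: Kh7, Rxf6+.
In check but a legal move exists → not checkmate.

no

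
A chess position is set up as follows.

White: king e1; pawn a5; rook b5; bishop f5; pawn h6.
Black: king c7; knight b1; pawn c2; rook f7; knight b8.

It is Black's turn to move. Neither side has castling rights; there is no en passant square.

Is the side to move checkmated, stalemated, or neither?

neither

Black to move; black king on c7.
In check: no.
Legal moves for Black include: Nd7, Nc6, Na6, Rf8, Rh7, Rg7, Re7+, Rd7, Rf6, Rxf5, Kd8, Kd6, Kc6, Nc3, Na3, Nd2, c1=Q+, c1=R+, ... (list truncated; more exist).
Black has legal moves and is not in check → neither.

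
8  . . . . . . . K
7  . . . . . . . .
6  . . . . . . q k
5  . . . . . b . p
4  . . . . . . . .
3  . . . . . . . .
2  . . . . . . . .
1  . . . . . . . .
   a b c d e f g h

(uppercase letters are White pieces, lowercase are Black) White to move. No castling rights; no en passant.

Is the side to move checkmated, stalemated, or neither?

White to move; white king on h8.
In check: no.
King squares — g7: attacked by Qg6; h7: attacked by Qg6; g8: attacked by Qg6.
Legal moves for White: none.
Not in check and no legal moves → stalemate.

stalemate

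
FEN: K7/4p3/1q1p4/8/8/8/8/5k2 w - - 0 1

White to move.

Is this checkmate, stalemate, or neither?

stalemate

White to move; white king on a8.
In check: no.
King squares — a7: attacked by Qb6; b7: attacked by Qb6; b8: attacked by Qb6.
Legal moves for White: none.
Not in check and no legal moves → stalemate.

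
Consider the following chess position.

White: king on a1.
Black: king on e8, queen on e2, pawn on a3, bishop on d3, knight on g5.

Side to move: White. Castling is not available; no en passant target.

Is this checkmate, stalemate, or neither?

White to move; white king on a1.
In check: no.
King squares — b1: attacked by Bd3; a2: attacked by Qe2; b2: attacked by Qe2.
Legal moves for White: none.
Not in check and no legal moves → stalemate.

stalemate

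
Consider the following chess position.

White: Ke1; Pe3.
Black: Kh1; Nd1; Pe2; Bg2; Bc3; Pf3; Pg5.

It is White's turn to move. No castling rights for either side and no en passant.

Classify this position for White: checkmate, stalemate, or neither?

checkmate

White to move; white king on e1.
In check: yes, from the black bishop on c3.
King squares — d1: attacked by Pe2; f1: attacked by Pe2; d2: attacked by Bc3; e2: attacked by Pf3; f2: attacked by Nd1.
Legal moves for White: none.
In check with no legal moves → checkmate.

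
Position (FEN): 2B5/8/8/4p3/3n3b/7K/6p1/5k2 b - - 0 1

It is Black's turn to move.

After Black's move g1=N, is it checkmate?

no

After g1=N: white king on h3; in check: yes, from the black knight on g1.
White has 3 legal replies: Kxh4, Kg4, Kh2.
In check but a legal move exists → not checkmate.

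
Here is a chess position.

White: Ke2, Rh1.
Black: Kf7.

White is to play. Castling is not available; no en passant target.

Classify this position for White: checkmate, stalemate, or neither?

White to move; white king on e2.
In check: no.
Legal moves for White include: Kf3, Ke3, Kd3, Kf2, Kd2, Kf1, Ke1, Kd1, Rh8, Rh7+, Rh6, Rh5, Rh4, Rh3, Rh2, Rg1, Rf1+, Re1, ... (list truncated; more exist).
White has legal moves and is not in check → neither.

neither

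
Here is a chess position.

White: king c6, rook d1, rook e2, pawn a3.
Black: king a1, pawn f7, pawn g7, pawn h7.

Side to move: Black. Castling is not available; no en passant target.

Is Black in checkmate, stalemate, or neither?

checkmate

Black to move; black king on a1.
In check: yes, from the white rook on d1.
King squares — b1: attacked by Rd1; a2: attacked by Re2; b2: attacked by Re2.
Legal moves for Black: none.
In check with no legal moves → checkmate.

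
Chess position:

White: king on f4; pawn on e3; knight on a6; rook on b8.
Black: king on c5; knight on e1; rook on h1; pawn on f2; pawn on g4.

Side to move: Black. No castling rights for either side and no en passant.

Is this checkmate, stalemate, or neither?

Black to move; black king on c5.
In check: yes, from the white knight on a6.
King squares — b4: attacked by Na6; c4: available; d4: attacked by Pe3; b5: attacked by Rb8; d5: available; b6: attacked by Rb8; c6: available; d6: available.
Legal moves for Black: Kd6, Kc6, Kd5, Kc4.
Black is in check but has 4 legal moves → neither.

neither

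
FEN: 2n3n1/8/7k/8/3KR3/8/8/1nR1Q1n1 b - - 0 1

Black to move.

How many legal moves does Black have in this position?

Black to move; king on h6.
In check: no.
Legal moves: Nge7, Nf6, Nce7, Na7, Nd6, Nb6, Kh7, Kg7, Kg6, Kh5, Kg5, Nh3, Nf3+, Ne2+, Nc3, Na3, Nd2.
Count: 17.

17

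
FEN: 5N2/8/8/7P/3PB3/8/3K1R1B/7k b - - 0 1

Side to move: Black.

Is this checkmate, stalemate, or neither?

Black to move; black king on h1.
In check: yes, from the white bishop on e4.
King squares — g1: attacked by Bh2; g2: attacked by Rf2; h2: attacked by Rf2.
Legal moves for Black: none.
In check with no legal moves → checkmate.

checkmate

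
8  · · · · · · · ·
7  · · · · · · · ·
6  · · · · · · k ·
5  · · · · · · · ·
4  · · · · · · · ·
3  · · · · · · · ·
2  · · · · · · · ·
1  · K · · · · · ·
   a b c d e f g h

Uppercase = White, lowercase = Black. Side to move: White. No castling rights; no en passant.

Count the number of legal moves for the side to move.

5

White to move; king on b1.
In check: no.
Legal moves: Kc2, Kb2, Ka2, Kc1, Ka1.
Count: 5.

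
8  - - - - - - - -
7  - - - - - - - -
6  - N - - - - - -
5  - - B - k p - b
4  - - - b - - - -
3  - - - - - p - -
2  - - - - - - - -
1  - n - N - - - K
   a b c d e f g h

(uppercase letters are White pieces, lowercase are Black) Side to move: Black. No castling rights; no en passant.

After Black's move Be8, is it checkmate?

no

After Be8: white king on h1; in check: no.
White is not in check, so this cannot be checkmate.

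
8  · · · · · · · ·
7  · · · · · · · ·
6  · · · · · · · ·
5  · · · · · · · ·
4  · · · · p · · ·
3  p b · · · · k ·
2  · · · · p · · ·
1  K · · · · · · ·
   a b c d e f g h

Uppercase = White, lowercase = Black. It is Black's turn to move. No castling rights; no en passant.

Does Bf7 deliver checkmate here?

no

After Bf7: white king on a1; in check: no.
White is not in check, so this cannot be checkmate.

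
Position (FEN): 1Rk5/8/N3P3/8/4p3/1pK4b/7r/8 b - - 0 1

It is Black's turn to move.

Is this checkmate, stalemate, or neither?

Black to move; black king on c8.
In check: yes, from the white rook on b8.
King squares — b7: attacked by Rb8; c7: attacked by Na6; d7: attacked by Pe6; b8: attacked by Na6; d8: attacked by Rb8.
Legal moves for Black: none.
In check with no legal moves → checkmate.

checkmate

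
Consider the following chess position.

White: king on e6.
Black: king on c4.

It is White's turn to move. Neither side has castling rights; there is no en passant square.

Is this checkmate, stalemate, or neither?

neither

White to move; white king on e6.
In check: no.
Legal moves for White: Kf7, Ke7, Kd7, Kf6, Kd6, Kf5, Ke5.
White has 7 legal moves and is not in check → neither.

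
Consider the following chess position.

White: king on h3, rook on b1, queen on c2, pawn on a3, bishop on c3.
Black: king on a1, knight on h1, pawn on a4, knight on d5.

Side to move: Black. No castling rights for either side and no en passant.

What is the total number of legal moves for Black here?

Black to move; king on a1.
In check: yes, from the white rook on b1 and the white bishop on c3.
Legal moves: none.
Count: 0.

0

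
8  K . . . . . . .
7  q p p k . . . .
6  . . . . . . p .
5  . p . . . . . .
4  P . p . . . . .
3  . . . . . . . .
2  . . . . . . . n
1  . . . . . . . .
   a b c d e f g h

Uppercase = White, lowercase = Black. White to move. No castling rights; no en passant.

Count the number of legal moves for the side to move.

White to move; king on a8.
In check: yes, from the black queen on a7.
Legal moves: Kxa7.
Count: 1.

1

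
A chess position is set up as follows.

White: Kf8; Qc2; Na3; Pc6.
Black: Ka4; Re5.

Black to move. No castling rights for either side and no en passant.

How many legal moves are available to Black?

Black to move; king on a4.
In check: yes, from the white queen on c2.
Legal moves: Ka5, Kb4, Kxa3.
Count: 3.

3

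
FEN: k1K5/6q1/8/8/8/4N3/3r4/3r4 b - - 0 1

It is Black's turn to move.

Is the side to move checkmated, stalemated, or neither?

neither

Black to move; black king on a8.
In check: no.
Legal moves for Black include: Ka7, Qh8+, Qg8+, Qf8+, Qh7, Qf7, Qe7, Qd7#, Qc7+, Qb7#, Qa7, Qh6, Qg6, Qf6, Qg5, Qe5, Qg4+, Qd4, ... (list truncated; more exist).
Black has legal moves and is not in check → neither.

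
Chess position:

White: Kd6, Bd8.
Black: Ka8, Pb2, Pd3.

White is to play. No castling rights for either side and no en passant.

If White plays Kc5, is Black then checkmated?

After Kc5: black king on a8; in check: no.
Black is not in check, so this cannot be checkmate.

no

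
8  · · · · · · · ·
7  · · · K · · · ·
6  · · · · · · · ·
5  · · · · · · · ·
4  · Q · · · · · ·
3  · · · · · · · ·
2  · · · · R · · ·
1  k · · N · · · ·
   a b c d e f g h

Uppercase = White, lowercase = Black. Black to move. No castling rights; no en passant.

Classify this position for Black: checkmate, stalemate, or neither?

Black to move; black king on a1.
In check: no.
King squares — b1: attacked by Qb4; a2: attacked by Re2; b2: attacked by Nd1.
Legal moves for Black: none.
Not in check and no legal moves → stalemate.

stalemate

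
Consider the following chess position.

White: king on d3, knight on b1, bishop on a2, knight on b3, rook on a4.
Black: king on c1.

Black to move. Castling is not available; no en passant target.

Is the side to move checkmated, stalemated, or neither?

Black to move; black king on c1.
In check: yes, from the white knight on b3.
King squares — b1: attacked by Ba2; d1: available; b2: available; c2: attacked by Kd3; d2: attacked by Nb1.
Legal moves for Black: Kb2, Kd1.
Black is in check but has 2 legal moves → neither.

neither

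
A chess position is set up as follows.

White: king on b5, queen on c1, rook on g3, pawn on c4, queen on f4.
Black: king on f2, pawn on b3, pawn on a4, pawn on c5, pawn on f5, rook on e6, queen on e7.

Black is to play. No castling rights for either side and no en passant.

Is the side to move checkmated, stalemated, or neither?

Black to move; black king on f2.
In check: yes, from the white queen on f4.
Legal moves for Black: Ke2.
Black is in check but has 1 legal move → neither.

neither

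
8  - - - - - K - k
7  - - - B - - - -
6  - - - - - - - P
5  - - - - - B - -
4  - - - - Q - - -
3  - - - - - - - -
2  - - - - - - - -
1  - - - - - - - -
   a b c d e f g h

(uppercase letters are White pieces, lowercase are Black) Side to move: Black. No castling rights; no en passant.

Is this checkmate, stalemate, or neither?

Black to move; black king on h8.
In check: no.
King squares — g7: attacked by Ph6; h7: attacked by Bf5; g8: attacked by Kf8.
Legal moves for Black: none.
Not in check and no legal moves → stalemate.

stalemate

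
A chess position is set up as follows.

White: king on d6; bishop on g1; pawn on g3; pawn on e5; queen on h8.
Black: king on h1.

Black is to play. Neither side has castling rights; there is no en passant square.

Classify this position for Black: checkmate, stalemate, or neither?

Black to move; black king on h1.
In check: yes, from the white queen on h8.
Legal moves for Black: Kg2, Kxg1.
Black is in check but has 2 legal moves → neither.

neither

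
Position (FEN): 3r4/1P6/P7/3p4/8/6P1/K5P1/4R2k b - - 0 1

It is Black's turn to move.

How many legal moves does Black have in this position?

Black to move; king on h1.
In check: yes, from the white rook on e1.
Legal moves: Kh2, Kxg2.
Count: 2.

2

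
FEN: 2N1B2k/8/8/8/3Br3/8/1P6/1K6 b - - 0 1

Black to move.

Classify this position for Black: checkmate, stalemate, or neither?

Black to move; black king on h8.
In check: yes, from the white bishop on d4.
Legal moves for Black: Kg8, Kh7, Re5, Rxd4.
Black is in check but has 4 legal moves → neither.

neither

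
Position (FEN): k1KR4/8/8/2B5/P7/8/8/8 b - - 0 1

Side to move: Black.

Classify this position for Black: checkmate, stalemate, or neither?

stalemate

Black to move; black king on a8.
In check: no.
King squares — a7: attacked by Bc5; b7: attacked by Kc8; b8: attacked by Kc8.
Legal moves for Black: none.
Not in check and no legal moves → stalemate.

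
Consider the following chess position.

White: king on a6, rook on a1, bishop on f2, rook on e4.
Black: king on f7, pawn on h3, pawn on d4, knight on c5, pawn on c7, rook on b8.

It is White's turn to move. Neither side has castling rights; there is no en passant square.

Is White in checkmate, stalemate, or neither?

neither

White to move; white king on a6.
In check: yes, from the black knight on c5.
Legal moves for White: Ka7, Ka5.
White is in check but has 2 legal moves → neither.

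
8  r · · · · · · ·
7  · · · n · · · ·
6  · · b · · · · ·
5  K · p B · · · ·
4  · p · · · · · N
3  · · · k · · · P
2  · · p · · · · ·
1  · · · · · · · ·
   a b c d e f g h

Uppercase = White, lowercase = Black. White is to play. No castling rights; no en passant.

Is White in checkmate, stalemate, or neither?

checkmate

White to move; white king on a5.
In check: yes, from the black rook on a8.
King squares — a4: attacked by Bc6; b4: attacked by Pc5; b5: attacked by Bc6; a6: attacked by Ra8; b6: attacked by Nd7.
Legal moves for White: none.
In check with no legal moves → checkmate.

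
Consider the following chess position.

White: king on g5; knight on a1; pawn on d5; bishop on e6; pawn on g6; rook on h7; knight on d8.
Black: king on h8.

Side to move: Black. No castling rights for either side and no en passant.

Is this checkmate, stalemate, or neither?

checkmate

Black to move; black king on h8.
In check: yes, from the white rook on h7.
King squares — g7: attacked by Rh7; h7: attacked by Pg6; g8: attacked by Be6.
Legal moves for Black: none.
In check with no legal moves → checkmate.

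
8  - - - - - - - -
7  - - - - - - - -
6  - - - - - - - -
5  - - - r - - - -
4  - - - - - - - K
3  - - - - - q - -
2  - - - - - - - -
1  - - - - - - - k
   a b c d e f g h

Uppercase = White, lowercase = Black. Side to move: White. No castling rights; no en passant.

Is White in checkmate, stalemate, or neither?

stalemate

White to move; white king on h4.
In check: no.
King squares — g3: attacked by Qf3; h3: attacked by Qf3; g4: attacked by Qf3; g5: attacked by Rd5; h5: attacked by Qf3.
Legal moves for White: none.
Not in check and no legal moves → stalemate.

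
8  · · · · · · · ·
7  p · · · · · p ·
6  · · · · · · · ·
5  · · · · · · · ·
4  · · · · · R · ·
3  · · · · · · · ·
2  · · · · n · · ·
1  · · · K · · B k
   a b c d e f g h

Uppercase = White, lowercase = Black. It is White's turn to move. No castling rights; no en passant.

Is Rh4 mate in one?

After Rh4: black king on h1; in check: yes, from the white rook on h4.
Black has 2 legal replies: Kg2, Kxg1.
In check but a legal move exists → not checkmate.

no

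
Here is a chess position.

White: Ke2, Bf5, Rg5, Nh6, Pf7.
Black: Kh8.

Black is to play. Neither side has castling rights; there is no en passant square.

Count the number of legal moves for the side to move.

Black to move; king on h8.
In check: no.
Legal moves: none.
Count: 0.

0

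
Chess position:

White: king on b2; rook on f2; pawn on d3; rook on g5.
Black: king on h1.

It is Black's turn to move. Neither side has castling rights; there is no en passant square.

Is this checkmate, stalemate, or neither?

stalemate

Black to move; black king on h1.
In check: no.
King squares — g1: attacked by Rg5; g2: attacked by Rf2; h2: attacked by Rf2.
Legal moves for Black: none.
Not in check and no legal moves → stalemate.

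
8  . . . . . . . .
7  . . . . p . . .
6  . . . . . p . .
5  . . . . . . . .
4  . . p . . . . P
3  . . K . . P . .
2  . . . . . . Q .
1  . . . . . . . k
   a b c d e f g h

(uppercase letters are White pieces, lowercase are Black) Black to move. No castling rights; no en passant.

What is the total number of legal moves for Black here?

1

Black to move; king on h1.
In check: yes, from the white queen on g2.
Legal moves: Kxg2.
Count: 1.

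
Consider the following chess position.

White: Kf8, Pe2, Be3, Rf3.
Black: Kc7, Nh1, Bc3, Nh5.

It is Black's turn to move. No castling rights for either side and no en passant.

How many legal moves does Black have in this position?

Black to move; king on c7.
In check: no.
Legal moves: Kd8, Kc8, Kb8, Kd7, Kb7, Kd6, Kc6, Ng7, Nf6, Nf4, N5g3, Bh8, Bg7+, Bf6, Be5, Ba5, Bd4, Bb4+, Bd2, Bb2, Be1, Ba1, N1g3, Nf2.
Count: 24.

24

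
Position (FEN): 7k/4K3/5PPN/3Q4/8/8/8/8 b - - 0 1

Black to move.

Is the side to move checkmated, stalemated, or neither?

stalemate

Black to move; black king on h8.
In check: no.
King squares — g7: attacked by Pf6; h7: attacked by Pg6; g8: attacked by Qd5.
Legal moves for Black: none.
Not in check and no legal moves → stalemate.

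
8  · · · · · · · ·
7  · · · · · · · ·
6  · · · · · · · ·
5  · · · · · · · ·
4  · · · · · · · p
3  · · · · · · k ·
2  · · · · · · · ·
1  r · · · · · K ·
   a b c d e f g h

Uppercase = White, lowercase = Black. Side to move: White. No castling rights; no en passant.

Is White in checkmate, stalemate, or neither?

checkmate

White to move; white king on g1.
In check: yes, from the black rook on a1.
King squares — f1: attacked by Ra1; h1: attacked by Ra1; f2: attacked by Kg3; g2: attacked by Kg3; h2: attacked by Kg3.
Legal moves for White: none.
In check with no legal moves → checkmate.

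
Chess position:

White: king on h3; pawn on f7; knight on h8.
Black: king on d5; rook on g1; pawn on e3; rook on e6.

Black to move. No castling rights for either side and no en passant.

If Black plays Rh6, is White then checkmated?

yes

After Rh6: white king on h3; in check: yes, from the black rook on h6.
King squares — g2: attacked by Rg1; h2: attacked by Rh6; g3: attacked by Rg1; g4: attacked by Rg1; h4: attacked by Rh6.
White has no legal moves → checkmate.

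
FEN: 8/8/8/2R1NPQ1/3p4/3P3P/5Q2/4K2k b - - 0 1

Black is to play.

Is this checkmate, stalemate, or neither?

stalemate

Black to move; black king on h1.
In check: no.
King squares — g1: attacked by Qf2; g2: attacked by Qf2; h2: attacked by Qf2.
Legal moves for Black: none.
Not in check and no legal moves → stalemate.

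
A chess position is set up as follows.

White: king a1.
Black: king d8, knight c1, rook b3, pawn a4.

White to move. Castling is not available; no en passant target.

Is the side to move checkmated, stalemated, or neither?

stalemate

White to move; white king on a1.
In check: no.
King squares — b1: attacked by Rb3; a2: attacked by Nc1; b2: attacked by Rb3.
Legal moves for White: none.
Not in check and no legal moves → stalemate.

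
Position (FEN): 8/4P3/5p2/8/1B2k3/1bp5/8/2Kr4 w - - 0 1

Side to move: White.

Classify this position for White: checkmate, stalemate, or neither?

checkmate

White to move; white king on c1.
In check: yes, from the black rook on d1.
King squares — b1: attacked by Rd1; d1: attacked by Bb3; b2: attacked by Pc3; c2: attacked by Bb3; d2: attacked by Rd1.
Legal moves for White: none.
In check with no legal moves → checkmate.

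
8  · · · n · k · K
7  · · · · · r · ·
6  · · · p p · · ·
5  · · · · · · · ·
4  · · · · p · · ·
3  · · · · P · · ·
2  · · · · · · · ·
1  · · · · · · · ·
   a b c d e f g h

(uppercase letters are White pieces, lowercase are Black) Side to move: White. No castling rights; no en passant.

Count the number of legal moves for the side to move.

0

White to move; king on h8.
In check: no.
Legal moves: none.
Count: 0.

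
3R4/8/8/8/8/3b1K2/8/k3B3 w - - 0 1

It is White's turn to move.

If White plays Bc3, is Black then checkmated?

no

After Bc3: black king on a1; in check: yes, from the white bishop on c3.
Black has 2 legal replies: Ka2, Kb1.
In check but a legal move exists → not checkmate.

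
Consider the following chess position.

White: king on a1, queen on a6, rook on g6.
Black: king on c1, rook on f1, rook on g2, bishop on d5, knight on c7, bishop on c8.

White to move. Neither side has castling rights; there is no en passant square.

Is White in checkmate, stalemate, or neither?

White to move; white king on a1.
In check: no.
Legal moves for White include: Rg8, Rg7, Rh6, Rf6, Re6, Rd6, Rc6+, Rb6, Rg5, Rg4, Rg3, Rxg2, Qxc8, Qa8, Qb7, Qa7, Qf6, Qe6, ... (list truncated; more exist).
White has legal moves and is not in check → neither.

neither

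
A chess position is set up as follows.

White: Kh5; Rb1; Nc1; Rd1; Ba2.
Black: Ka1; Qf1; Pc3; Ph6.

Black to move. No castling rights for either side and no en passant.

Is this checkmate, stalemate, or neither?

checkmate

Black to move; black king on a1.
In check: yes, from the white rook on b1.
King squares — b1: attacked by Ba2; a2: attacked by Nc1; b2: attacked by Rb1.
Legal moves for Black: none.
In check with no legal moves → checkmate.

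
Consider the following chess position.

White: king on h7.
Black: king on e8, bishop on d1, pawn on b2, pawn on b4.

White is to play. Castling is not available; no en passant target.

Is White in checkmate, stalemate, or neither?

neither

White to move; white king on h7.
In check: no.
Legal moves for White: Kh8, Kg8, Kg7, Kh6, Kg6.
White has 5 legal moves and is not in check → neither.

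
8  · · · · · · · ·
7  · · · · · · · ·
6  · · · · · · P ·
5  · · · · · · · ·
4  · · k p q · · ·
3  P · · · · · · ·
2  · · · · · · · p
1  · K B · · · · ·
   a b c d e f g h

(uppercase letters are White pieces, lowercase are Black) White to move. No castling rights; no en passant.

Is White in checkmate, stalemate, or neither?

neither

White to move; white king on b1.
In check: yes, from the black queen on e4.
King squares — a1: available; c1: own bishop; a2: available; b2: available; c2: attacked by Qe4.
Legal moves for White: Kb2, Ka2, Ka1.
White is in check but has 3 legal moves → neither.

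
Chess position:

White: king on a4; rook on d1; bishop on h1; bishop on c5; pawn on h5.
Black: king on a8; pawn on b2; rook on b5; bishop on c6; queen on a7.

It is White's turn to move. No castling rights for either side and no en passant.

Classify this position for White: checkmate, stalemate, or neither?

White to move; white king on a4.
In check: yes, from the black queen on a7.
King squares — a3: attacked by Qa7; b3: attacked by Rb5; b4: attacked by Rb5; a5: attacked by Rb5; b5: attacked by Bc6.
Legal moves for White: Bxa7.
White is in check but has 1 legal move → neither.

neither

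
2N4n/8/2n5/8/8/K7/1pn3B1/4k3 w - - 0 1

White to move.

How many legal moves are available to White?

White to move; king on a3.
In check: yes, from the black knight on c2.
Legal moves: Ka4, Kb3, Kxb2, Ka2.
Count: 4.

4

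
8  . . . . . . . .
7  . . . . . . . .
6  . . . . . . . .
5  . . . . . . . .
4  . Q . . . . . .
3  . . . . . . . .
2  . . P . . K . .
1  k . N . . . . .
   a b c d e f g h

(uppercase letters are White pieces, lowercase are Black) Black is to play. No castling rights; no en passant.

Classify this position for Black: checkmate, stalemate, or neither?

Black to move; black king on a1.
In check: no.
King squares — b1: attacked by Qb4; a2: attacked by Nc1; b2: attacked by Qb4.
Legal moves for Black: none.
Not in check and no legal moves → stalemate.

stalemate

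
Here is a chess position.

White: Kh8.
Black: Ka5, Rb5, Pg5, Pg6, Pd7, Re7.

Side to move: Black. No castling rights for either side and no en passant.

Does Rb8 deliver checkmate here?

yes

After Rb8: white king on h8; in check: yes, from the black rook on b8.
King squares — g7: attacked by Re7; h7: attacked by Re7; g8: attacked by Rb8.
White has no legal moves → checkmate.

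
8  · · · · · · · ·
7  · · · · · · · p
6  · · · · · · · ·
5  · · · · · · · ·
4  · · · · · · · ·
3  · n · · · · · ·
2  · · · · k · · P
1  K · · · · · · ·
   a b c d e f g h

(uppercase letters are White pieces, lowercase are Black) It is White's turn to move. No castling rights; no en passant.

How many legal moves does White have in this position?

White to move; king on a1.
In check: yes, from the black knight on b3.
Legal moves: Kb2, Ka2, Kb1.
Count: 3.

3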